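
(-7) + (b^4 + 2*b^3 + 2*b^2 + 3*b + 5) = b^4 + 2*b^3 + 2*b^2 + 3*b - 2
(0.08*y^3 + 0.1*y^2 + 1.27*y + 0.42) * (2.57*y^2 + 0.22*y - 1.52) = 0.2056*y^5 + 0.2746*y^4 + 3.1643*y^3 + 1.2068*y^2 - 1.838*y - 0.6384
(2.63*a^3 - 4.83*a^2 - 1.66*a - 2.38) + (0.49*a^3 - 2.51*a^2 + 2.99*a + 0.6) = 3.12*a^3 - 7.34*a^2 + 1.33*a - 1.78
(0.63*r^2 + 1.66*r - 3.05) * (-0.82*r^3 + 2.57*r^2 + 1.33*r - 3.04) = -0.5166*r^5 + 0.2579*r^4 + 7.6051*r^3 - 7.5459*r^2 - 9.1029*r + 9.272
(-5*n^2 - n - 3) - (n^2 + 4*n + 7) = -6*n^2 - 5*n - 10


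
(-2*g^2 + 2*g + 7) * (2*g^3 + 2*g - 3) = -4*g^5 + 4*g^4 + 10*g^3 + 10*g^2 + 8*g - 21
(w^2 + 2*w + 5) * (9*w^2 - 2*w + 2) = 9*w^4 + 16*w^3 + 43*w^2 - 6*w + 10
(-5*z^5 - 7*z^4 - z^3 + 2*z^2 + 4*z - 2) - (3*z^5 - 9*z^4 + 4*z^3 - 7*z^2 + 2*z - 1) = -8*z^5 + 2*z^4 - 5*z^3 + 9*z^2 + 2*z - 1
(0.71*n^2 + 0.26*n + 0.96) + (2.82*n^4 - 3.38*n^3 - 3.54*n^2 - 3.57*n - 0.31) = 2.82*n^4 - 3.38*n^3 - 2.83*n^2 - 3.31*n + 0.65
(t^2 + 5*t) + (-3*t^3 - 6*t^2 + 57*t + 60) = -3*t^3 - 5*t^2 + 62*t + 60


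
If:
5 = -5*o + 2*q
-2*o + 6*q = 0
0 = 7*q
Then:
No Solution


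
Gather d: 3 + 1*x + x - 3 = 2*x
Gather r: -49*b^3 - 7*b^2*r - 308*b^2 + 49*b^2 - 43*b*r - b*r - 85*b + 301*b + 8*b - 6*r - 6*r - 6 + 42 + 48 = -49*b^3 - 259*b^2 + 224*b + r*(-7*b^2 - 44*b - 12) + 84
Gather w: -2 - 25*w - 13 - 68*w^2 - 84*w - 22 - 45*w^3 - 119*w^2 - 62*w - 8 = -45*w^3 - 187*w^2 - 171*w - 45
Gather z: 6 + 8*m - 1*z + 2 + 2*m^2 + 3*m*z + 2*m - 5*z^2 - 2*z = 2*m^2 + 10*m - 5*z^2 + z*(3*m - 3) + 8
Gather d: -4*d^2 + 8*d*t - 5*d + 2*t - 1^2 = -4*d^2 + d*(8*t - 5) + 2*t - 1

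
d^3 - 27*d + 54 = (d - 3)^2*(d + 6)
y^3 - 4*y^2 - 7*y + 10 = (y - 5)*(y - 1)*(y + 2)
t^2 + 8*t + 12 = (t + 2)*(t + 6)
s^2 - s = s*(s - 1)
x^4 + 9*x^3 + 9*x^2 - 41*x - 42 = (x - 2)*(x + 1)*(x + 3)*(x + 7)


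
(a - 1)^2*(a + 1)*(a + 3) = a^4 + 2*a^3 - 4*a^2 - 2*a + 3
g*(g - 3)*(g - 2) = g^3 - 5*g^2 + 6*g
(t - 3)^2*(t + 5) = t^3 - t^2 - 21*t + 45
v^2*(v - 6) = v^3 - 6*v^2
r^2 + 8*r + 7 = (r + 1)*(r + 7)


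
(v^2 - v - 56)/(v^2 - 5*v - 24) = (v + 7)/(v + 3)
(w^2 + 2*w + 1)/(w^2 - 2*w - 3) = (w + 1)/(w - 3)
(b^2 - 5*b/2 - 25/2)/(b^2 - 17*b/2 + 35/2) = (2*b + 5)/(2*b - 7)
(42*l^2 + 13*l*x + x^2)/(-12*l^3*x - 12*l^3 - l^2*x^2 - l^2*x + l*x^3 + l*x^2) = (42*l^2 + 13*l*x + x^2)/(l*(-12*l^2*x - 12*l^2 - l*x^2 - l*x + x^3 + x^2))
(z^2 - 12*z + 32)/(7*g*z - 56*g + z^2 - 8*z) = (z - 4)/(7*g + z)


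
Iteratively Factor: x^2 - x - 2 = (x - 2)*(x + 1)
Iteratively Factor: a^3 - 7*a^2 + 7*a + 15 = (a - 3)*(a^2 - 4*a - 5) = (a - 3)*(a + 1)*(a - 5)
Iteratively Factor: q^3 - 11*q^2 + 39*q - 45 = (q - 5)*(q^2 - 6*q + 9) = (q - 5)*(q - 3)*(q - 3)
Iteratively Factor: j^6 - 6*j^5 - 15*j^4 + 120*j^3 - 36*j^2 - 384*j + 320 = (j - 2)*(j^5 - 4*j^4 - 23*j^3 + 74*j^2 + 112*j - 160) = (j - 2)*(j + 4)*(j^4 - 8*j^3 + 9*j^2 + 38*j - 40) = (j - 4)*(j - 2)*(j + 4)*(j^3 - 4*j^2 - 7*j + 10) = (j - 5)*(j - 4)*(j - 2)*(j + 4)*(j^2 + j - 2) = (j - 5)*(j - 4)*(j - 2)*(j + 2)*(j + 4)*(j - 1)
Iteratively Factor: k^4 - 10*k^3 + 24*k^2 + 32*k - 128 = (k - 4)*(k^3 - 6*k^2 + 32) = (k - 4)^2*(k^2 - 2*k - 8) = (k - 4)^3*(k + 2)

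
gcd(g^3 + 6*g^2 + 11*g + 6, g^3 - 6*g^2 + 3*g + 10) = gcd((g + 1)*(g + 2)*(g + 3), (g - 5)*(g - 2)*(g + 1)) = g + 1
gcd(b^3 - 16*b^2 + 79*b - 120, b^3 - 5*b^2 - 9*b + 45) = b^2 - 8*b + 15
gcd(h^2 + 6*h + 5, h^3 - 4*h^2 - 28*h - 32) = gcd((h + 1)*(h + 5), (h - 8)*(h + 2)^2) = 1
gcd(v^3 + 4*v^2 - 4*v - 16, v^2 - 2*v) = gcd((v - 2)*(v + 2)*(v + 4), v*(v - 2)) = v - 2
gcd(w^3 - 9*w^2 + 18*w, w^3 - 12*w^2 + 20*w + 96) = w - 6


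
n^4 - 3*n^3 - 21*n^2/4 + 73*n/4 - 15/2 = (n - 3)*(n - 2)*(n - 1/2)*(n + 5/2)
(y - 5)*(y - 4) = y^2 - 9*y + 20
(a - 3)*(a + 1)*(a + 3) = a^3 + a^2 - 9*a - 9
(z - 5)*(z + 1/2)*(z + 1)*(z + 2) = z^4 - 3*z^3/2 - 14*z^2 - 33*z/2 - 5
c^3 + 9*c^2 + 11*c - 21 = (c - 1)*(c + 3)*(c + 7)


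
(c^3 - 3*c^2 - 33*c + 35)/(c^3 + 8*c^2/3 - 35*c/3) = 3*(c^2 - 8*c + 7)/(c*(3*c - 7))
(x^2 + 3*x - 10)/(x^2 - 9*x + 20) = (x^2 + 3*x - 10)/(x^2 - 9*x + 20)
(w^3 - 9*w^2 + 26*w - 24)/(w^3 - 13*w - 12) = (w^2 - 5*w + 6)/(w^2 + 4*w + 3)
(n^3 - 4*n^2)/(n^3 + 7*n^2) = (n - 4)/(n + 7)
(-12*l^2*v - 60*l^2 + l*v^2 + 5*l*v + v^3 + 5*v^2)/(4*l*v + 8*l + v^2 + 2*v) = (-3*l*v - 15*l + v^2 + 5*v)/(v + 2)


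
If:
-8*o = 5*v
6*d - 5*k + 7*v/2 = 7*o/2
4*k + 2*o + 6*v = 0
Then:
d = -31*v/16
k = -19*v/16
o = -5*v/8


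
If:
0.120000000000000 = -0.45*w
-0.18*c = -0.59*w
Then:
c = -0.87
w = -0.27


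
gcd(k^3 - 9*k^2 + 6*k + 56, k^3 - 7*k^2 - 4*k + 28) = k^2 - 5*k - 14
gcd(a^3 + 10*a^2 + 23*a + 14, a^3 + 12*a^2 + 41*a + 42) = a^2 + 9*a + 14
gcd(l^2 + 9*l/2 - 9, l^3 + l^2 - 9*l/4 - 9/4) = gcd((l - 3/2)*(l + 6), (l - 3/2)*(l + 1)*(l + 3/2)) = l - 3/2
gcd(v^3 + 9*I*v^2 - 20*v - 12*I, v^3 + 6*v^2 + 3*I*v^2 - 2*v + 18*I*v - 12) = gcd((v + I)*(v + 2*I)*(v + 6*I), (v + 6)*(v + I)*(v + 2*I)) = v^2 + 3*I*v - 2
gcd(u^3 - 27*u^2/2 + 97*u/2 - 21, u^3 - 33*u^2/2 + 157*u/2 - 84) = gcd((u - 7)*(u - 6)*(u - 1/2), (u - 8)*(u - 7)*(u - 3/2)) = u - 7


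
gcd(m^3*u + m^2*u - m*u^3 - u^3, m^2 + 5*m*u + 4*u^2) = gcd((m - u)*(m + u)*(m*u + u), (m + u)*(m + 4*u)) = m + u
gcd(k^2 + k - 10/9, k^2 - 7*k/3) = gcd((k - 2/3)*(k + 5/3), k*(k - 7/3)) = 1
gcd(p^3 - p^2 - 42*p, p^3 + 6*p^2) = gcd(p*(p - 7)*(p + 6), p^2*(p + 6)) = p^2 + 6*p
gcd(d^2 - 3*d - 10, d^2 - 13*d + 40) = d - 5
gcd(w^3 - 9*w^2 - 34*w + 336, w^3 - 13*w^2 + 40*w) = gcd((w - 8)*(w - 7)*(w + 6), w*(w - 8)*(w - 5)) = w - 8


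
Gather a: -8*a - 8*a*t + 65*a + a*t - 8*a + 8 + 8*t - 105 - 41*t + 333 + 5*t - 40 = a*(49 - 7*t) - 28*t + 196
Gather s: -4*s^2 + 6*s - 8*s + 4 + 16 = -4*s^2 - 2*s + 20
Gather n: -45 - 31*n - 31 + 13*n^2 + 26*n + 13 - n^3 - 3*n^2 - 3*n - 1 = -n^3 + 10*n^2 - 8*n - 64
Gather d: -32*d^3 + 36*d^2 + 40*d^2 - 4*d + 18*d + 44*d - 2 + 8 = -32*d^3 + 76*d^2 + 58*d + 6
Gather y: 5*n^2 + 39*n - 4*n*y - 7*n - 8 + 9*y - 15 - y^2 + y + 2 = 5*n^2 + 32*n - y^2 + y*(10 - 4*n) - 21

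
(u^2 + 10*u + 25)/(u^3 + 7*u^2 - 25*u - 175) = (u + 5)/(u^2 + 2*u - 35)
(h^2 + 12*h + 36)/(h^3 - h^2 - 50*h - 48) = (h + 6)/(h^2 - 7*h - 8)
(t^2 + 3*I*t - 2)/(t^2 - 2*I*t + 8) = (t + I)/(t - 4*I)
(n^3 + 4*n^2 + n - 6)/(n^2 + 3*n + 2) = (n^2 + 2*n - 3)/(n + 1)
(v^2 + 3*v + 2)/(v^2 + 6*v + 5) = (v + 2)/(v + 5)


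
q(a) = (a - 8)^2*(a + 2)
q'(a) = (a - 8)^2 + (a + 2)*(2*a - 16) = (a - 8)*(3*a - 4)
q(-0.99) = 81.63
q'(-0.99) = 62.66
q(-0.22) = 120.27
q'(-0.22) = 38.31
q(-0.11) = 124.31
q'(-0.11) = 35.12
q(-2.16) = -16.52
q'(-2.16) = 106.48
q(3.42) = 113.69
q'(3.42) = -28.67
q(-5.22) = -562.75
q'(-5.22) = 259.91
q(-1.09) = 75.19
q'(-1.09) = 66.08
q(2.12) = 142.45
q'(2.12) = -13.88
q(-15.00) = -6877.00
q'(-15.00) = 1127.00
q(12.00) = 224.00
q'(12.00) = 128.00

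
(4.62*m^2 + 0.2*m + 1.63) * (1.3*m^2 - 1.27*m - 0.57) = 6.006*m^4 - 5.6074*m^3 - 0.7684*m^2 - 2.1841*m - 0.9291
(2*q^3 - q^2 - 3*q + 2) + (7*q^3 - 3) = 9*q^3 - q^2 - 3*q - 1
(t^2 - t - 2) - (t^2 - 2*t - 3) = t + 1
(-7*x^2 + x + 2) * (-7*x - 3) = 49*x^3 + 14*x^2 - 17*x - 6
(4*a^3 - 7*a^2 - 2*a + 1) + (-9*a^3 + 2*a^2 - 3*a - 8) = -5*a^3 - 5*a^2 - 5*a - 7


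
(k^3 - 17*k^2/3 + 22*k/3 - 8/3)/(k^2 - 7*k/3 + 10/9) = 3*(k^2 - 5*k + 4)/(3*k - 5)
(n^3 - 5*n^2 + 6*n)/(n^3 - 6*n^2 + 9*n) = (n - 2)/(n - 3)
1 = 1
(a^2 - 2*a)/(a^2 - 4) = a/(a + 2)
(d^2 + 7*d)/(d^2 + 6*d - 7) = d/(d - 1)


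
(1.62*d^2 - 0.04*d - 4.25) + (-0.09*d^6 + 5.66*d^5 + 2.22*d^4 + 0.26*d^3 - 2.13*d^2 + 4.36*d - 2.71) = -0.09*d^6 + 5.66*d^5 + 2.22*d^4 + 0.26*d^3 - 0.51*d^2 + 4.32*d - 6.96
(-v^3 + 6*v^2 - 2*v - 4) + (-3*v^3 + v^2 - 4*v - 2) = -4*v^3 + 7*v^2 - 6*v - 6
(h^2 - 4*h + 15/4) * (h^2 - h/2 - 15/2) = h^4 - 9*h^3/2 - 7*h^2/4 + 225*h/8 - 225/8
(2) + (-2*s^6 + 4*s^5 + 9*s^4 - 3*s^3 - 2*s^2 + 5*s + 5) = -2*s^6 + 4*s^5 + 9*s^4 - 3*s^3 - 2*s^2 + 5*s + 7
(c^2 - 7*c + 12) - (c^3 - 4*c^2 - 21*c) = -c^3 + 5*c^2 + 14*c + 12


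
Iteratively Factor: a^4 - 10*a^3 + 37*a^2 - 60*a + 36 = (a - 3)*(a^3 - 7*a^2 + 16*a - 12) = (a - 3)^2*(a^2 - 4*a + 4) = (a - 3)^2*(a - 2)*(a - 2)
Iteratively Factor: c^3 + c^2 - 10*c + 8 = (c + 4)*(c^2 - 3*c + 2) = (c - 2)*(c + 4)*(c - 1)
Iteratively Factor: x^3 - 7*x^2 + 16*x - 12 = (x - 3)*(x^2 - 4*x + 4) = (x - 3)*(x - 2)*(x - 2)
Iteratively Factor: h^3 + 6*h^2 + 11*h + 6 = (h + 1)*(h^2 + 5*h + 6) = (h + 1)*(h + 3)*(h + 2)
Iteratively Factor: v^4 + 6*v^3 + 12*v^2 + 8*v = (v + 2)*(v^3 + 4*v^2 + 4*v) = (v + 2)^2*(v^2 + 2*v) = (v + 2)^3*(v)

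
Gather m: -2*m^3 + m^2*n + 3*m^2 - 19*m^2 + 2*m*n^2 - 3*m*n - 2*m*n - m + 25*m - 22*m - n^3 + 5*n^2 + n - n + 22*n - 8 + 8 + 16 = -2*m^3 + m^2*(n - 16) + m*(2*n^2 - 5*n + 2) - n^3 + 5*n^2 + 22*n + 16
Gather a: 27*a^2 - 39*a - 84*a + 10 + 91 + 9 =27*a^2 - 123*a + 110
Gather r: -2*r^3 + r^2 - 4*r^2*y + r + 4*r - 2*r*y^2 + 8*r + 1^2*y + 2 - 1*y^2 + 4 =-2*r^3 + r^2*(1 - 4*y) + r*(13 - 2*y^2) - y^2 + y + 6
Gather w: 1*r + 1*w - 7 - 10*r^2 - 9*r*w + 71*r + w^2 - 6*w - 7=-10*r^2 + 72*r + w^2 + w*(-9*r - 5) - 14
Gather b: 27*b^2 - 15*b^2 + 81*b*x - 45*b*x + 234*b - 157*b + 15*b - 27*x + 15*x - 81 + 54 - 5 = 12*b^2 + b*(36*x + 92) - 12*x - 32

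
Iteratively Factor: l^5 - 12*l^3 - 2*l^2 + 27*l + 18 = (l - 2)*(l^4 + 2*l^3 - 8*l^2 - 18*l - 9) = (l - 3)*(l - 2)*(l^3 + 5*l^2 + 7*l + 3) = (l - 3)*(l - 2)*(l + 1)*(l^2 + 4*l + 3) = (l - 3)*(l - 2)*(l + 1)^2*(l + 3)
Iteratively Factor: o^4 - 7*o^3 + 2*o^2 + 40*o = (o + 2)*(o^3 - 9*o^2 + 20*o) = (o - 4)*(o + 2)*(o^2 - 5*o) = (o - 5)*(o - 4)*(o + 2)*(o)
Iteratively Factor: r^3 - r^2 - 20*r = (r + 4)*(r^2 - 5*r) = (r - 5)*(r + 4)*(r)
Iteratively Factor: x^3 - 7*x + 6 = (x - 1)*(x^2 + x - 6) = (x - 2)*(x - 1)*(x + 3)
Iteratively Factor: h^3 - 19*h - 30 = (h - 5)*(h^2 + 5*h + 6) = (h - 5)*(h + 3)*(h + 2)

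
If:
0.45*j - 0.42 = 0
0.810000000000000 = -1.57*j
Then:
No Solution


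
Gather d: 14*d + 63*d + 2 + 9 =77*d + 11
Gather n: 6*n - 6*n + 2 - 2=0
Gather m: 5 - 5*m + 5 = 10 - 5*m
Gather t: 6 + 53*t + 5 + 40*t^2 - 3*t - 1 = 40*t^2 + 50*t + 10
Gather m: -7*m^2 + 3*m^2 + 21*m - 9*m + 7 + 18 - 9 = -4*m^2 + 12*m + 16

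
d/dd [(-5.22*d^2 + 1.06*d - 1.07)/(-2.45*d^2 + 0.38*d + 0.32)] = (0.6134*d^2 - 8.5838*d + 0.7458)/(6.0025*d^4 - 1.862*d^3 - 1.4236*d^2 + 0.2432*d + 0.1024)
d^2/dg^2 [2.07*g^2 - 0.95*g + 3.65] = 4.14000000000000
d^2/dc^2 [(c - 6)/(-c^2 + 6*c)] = -2/c^3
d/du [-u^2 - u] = -2*u - 1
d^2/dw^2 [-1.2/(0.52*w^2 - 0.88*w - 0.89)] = (-0.64896*w^2 + 1.09824*w + 1.2*(1.04*w - 0.88)*(2.08*w - 1.76) + 1.11072)/(-0.52*w^2 + 0.88*w + 0.89)^3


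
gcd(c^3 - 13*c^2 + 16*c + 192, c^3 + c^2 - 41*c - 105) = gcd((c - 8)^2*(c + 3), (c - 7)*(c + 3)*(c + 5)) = c + 3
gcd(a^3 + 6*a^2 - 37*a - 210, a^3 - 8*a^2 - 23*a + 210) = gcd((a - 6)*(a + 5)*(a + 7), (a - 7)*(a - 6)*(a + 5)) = a^2 - a - 30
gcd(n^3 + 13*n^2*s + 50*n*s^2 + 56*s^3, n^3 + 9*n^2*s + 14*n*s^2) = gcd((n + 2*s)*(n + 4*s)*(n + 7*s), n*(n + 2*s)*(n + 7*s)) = n^2 + 9*n*s + 14*s^2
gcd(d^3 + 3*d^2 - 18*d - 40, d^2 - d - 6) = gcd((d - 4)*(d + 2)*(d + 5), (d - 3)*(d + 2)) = d + 2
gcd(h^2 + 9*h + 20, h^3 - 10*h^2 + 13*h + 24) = 1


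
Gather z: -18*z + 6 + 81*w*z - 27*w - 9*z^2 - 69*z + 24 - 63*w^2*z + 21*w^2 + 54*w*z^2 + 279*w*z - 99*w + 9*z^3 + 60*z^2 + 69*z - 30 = 21*w^2 - 126*w + 9*z^3 + z^2*(54*w + 51) + z*(-63*w^2 + 360*w - 18)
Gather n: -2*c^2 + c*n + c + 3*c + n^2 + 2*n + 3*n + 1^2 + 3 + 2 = -2*c^2 + 4*c + n^2 + n*(c + 5) + 6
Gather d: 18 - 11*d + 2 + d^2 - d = d^2 - 12*d + 20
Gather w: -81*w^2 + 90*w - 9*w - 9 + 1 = -81*w^2 + 81*w - 8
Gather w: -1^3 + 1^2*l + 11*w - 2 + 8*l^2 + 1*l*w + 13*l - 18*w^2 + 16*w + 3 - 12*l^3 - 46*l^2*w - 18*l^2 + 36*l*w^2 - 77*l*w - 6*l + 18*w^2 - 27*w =-12*l^3 - 10*l^2 + 36*l*w^2 + 8*l + w*(-46*l^2 - 76*l)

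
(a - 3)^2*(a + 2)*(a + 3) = a^4 - a^3 - 15*a^2 + 9*a + 54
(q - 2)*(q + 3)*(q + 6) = q^3 + 7*q^2 - 36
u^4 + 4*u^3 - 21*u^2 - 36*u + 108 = (u - 3)*(u - 2)*(u + 3)*(u + 6)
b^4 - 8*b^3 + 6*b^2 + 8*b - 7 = (b - 7)*(b - 1)^2*(b + 1)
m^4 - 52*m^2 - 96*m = m*(m - 8)*(m + 2)*(m + 6)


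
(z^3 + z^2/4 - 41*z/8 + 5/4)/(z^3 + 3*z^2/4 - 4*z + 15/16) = 2*(z - 2)/(2*z - 3)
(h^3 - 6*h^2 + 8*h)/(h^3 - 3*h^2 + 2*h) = (h - 4)/(h - 1)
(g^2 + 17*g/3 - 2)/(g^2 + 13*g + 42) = (g - 1/3)/(g + 7)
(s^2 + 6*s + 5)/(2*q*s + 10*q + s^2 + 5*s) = (s + 1)/(2*q + s)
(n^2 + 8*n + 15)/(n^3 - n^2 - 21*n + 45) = (n + 3)/(n^2 - 6*n + 9)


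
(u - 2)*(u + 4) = u^2 + 2*u - 8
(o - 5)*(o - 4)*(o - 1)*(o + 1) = o^4 - 9*o^3 + 19*o^2 + 9*o - 20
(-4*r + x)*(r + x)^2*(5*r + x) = -20*r^4 - 39*r^3*x - 17*r^2*x^2 + 3*r*x^3 + x^4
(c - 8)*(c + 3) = c^2 - 5*c - 24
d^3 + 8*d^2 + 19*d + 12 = (d + 1)*(d + 3)*(d + 4)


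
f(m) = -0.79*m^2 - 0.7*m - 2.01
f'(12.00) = -19.66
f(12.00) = -124.17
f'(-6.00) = 8.78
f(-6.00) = -26.25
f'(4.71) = -8.14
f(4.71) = -22.83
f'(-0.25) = -0.30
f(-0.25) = -1.88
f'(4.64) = -8.03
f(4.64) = -22.27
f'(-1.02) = 0.91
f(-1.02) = -2.12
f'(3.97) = -6.97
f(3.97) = -17.24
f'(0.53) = -1.54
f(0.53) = -2.60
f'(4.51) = -7.83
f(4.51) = -21.24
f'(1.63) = -3.28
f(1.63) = -5.25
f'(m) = -1.58*m - 0.7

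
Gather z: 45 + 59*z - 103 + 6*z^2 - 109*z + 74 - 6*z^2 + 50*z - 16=0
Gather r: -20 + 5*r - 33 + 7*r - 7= 12*r - 60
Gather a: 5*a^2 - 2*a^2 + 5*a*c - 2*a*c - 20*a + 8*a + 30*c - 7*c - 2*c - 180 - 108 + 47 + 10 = 3*a^2 + a*(3*c - 12) + 21*c - 231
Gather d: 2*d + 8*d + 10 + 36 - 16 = 10*d + 30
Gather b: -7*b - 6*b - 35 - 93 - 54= -13*b - 182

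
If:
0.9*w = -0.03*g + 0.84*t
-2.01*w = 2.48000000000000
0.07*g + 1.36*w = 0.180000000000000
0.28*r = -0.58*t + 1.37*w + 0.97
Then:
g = 26.54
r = -1.80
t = -0.37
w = -1.23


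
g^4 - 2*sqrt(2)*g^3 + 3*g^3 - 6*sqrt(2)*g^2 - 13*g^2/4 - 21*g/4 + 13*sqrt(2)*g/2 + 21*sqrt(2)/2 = (g - 3/2)*(g + 1)*(g + 7/2)*(g - 2*sqrt(2))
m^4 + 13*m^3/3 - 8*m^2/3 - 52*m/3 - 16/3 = (m - 2)*(m + 1/3)*(m + 2)*(m + 4)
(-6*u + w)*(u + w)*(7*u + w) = -42*u^3 - 41*u^2*w + 2*u*w^2 + w^3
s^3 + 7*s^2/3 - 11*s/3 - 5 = (s - 5/3)*(s + 1)*(s + 3)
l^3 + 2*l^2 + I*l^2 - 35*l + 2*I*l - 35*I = (l - 5)*(l + 7)*(l + I)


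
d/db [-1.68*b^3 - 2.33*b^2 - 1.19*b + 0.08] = -5.04*b^2 - 4.66*b - 1.19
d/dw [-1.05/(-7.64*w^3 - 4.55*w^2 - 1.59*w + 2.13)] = (-24.066*w^2 - 9.555*w - 1.6695)/(7.64*w^3 + 4.55*w^2 + 1.59*w - 2.13)^2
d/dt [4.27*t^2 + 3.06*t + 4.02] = 8.54*t + 3.06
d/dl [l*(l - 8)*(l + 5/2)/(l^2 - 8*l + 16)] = (l^3 - 12*l^2 + 64*l + 80)/(l^3 - 12*l^2 + 48*l - 64)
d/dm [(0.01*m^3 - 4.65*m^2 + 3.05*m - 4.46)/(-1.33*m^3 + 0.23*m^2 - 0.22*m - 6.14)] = (6.93889390390723e-18*m^5 - 6.1822*m^4 + 8.1086*m^3 - 17.6581*m^2 + 59.1536*m - 19.7082)/(1.7689*m^6 - 0.6118*m^5 + 0.6381*m^4 + 16.2312*m^3 - 2.776*m^2 + 2.7016*m + 37.6996)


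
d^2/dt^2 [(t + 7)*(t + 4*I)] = 2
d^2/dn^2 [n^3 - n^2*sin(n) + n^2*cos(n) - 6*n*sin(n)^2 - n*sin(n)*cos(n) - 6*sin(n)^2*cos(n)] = -sqrt(2)*n^2*cos(n + pi/4) + 2*n*sin(2*n) - 4*sqrt(2)*n*sin(n + pi/4) - 12*n*cos(2*n) + 6*n - 2*sin(n) - 12*sin(2*n) + 7*cos(n)/2 - 2*cos(2*n) - 27*cos(3*n)/2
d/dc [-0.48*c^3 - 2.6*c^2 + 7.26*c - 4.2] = -1.44*c^2 - 5.2*c + 7.26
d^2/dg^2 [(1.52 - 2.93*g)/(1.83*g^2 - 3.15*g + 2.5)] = (-(2.93*g - 1.52)*(3.66*g - 3.15)*(7.32*g - 6.3) + (32.1714*g - 24.0222)*(1.83*g^2 - 3.15*g + 2.5))/(1.83*g^2 - 3.15*g + 2.5)^3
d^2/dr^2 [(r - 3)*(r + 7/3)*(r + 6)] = 6*r + 32/3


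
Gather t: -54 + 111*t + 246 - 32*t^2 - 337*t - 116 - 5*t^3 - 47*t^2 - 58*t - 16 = -5*t^3 - 79*t^2 - 284*t + 60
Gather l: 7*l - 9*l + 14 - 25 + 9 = -2*l - 2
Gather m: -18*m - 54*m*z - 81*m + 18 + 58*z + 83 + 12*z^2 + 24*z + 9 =m*(-54*z - 99) + 12*z^2 + 82*z + 110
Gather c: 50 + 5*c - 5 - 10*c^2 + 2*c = -10*c^2 + 7*c + 45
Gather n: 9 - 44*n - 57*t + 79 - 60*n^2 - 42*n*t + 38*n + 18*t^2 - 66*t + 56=-60*n^2 + n*(-42*t - 6) + 18*t^2 - 123*t + 144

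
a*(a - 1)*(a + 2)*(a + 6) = a^4 + 7*a^3 + 4*a^2 - 12*a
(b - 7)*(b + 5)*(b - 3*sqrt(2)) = b^3 - 3*sqrt(2)*b^2 - 2*b^2 - 35*b + 6*sqrt(2)*b + 105*sqrt(2)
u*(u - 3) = u^2 - 3*u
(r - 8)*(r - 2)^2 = r^3 - 12*r^2 + 36*r - 32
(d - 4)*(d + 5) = d^2 + d - 20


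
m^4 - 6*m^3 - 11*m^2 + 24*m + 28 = (m - 7)*(m - 2)*(m + 1)*(m + 2)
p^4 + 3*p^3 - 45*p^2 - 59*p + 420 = (p - 5)*(p - 3)*(p + 4)*(p + 7)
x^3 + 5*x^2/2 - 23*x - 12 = (x - 4)*(x + 1/2)*(x + 6)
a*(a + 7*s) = a^2 + 7*a*s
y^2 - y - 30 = (y - 6)*(y + 5)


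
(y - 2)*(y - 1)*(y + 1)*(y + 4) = y^4 + 2*y^3 - 9*y^2 - 2*y + 8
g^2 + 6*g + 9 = (g + 3)^2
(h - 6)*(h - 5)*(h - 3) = h^3 - 14*h^2 + 63*h - 90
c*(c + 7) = c^2 + 7*c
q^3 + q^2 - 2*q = q*(q - 1)*(q + 2)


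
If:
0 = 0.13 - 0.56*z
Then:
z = 0.23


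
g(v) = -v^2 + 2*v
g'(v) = 2 - 2*v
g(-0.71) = -1.92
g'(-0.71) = 3.42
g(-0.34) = -0.80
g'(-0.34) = 2.68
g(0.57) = 0.82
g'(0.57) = 0.86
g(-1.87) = -7.24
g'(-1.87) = 5.74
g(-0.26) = -0.59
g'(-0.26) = 2.52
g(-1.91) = -7.47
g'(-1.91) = 5.82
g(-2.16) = -8.99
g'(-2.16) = 6.32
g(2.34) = -0.80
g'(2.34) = -2.68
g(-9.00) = -99.00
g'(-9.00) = 20.00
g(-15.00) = -255.00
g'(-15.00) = 32.00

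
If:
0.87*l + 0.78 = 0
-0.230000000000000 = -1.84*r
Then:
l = -0.90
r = 0.12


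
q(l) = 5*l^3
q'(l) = 15*l^2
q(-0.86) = -3.18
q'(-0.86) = 11.09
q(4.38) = 420.14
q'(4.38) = 287.77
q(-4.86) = -573.96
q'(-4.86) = 354.29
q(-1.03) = -5.46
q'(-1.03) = 15.91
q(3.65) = 243.14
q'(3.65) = 199.84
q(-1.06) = -5.96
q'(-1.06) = 16.85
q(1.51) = 17.21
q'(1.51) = 34.20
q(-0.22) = -0.05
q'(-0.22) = 0.73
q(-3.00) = -135.00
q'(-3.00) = 135.00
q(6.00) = 1080.00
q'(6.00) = 540.00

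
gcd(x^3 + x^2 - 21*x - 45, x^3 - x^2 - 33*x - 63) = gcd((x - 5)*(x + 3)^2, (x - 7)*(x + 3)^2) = x^2 + 6*x + 9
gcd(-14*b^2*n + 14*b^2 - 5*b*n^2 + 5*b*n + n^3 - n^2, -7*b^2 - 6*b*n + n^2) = 7*b - n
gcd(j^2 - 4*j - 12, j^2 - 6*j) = j - 6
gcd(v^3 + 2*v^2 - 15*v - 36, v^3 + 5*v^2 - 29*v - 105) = v + 3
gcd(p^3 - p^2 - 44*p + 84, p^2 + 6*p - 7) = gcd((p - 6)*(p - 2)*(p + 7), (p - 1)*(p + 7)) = p + 7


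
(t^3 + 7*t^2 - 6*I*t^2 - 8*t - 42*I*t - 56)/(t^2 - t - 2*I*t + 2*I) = (t^2 + t*(7 - 4*I) - 28*I)/(t - 1)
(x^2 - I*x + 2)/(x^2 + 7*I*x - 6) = (x - 2*I)/(x + 6*I)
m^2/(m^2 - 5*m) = m/(m - 5)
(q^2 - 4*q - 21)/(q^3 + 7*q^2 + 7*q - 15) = (q - 7)/(q^2 + 4*q - 5)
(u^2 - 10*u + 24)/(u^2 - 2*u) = (u^2 - 10*u + 24)/(u*(u - 2))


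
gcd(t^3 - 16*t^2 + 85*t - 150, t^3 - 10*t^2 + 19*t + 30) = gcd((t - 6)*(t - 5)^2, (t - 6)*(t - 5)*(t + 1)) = t^2 - 11*t + 30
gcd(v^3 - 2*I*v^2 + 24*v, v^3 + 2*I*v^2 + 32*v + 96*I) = v^2 - 2*I*v + 24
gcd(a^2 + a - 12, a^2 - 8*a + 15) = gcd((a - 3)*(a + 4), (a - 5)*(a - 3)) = a - 3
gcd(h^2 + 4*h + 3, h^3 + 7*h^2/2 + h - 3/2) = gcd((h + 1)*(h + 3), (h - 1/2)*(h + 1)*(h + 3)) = h^2 + 4*h + 3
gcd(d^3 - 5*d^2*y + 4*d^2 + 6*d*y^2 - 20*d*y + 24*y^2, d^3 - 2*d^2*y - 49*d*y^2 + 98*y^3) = -d + 2*y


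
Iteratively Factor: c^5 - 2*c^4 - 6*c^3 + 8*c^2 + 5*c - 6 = (c - 1)*(c^4 - c^3 - 7*c^2 + c + 6) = (c - 1)^2*(c^3 - 7*c - 6) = (c - 3)*(c - 1)^2*(c^2 + 3*c + 2) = (c - 3)*(c - 1)^2*(c + 1)*(c + 2)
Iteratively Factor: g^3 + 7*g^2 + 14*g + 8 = (g + 4)*(g^2 + 3*g + 2) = (g + 2)*(g + 4)*(g + 1)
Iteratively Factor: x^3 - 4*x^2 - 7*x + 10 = (x - 5)*(x^2 + x - 2) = (x - 5)*(x + 2)*(x - 1)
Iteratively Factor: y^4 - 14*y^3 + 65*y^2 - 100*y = (y - 5)*(y^3 - 9*y^2 + 20*y) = y*(y - 5)*(y^2 - 9*y + 20) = y*(y - 5)^2*(y - 4)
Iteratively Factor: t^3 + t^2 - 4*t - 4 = (t - 2)*(t^2 + 3*t + 2) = (t - 2)*(t + 1)*(t + 2)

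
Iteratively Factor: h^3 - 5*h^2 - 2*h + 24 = (h - 3)*(h^2 - 2*h - 8) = (h - 4)*(h - 3)*(h + 2)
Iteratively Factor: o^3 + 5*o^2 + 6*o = (o + 2)*(o^2 + 3*o) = (o + 2)*(o + 3)*(o)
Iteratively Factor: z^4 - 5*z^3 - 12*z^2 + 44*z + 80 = (z - 4)*(z^3 - z^2 - 16*z - 20) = (z - 4)*(z + 2)*(z^2 - 3*z - 10) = (z - 4)*(z + 2)^2*(z - 5)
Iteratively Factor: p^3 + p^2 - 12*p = (p - 3)*(p^2 + 4*p) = (p - 3)*(p + 4)*(p)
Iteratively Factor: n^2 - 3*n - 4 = (n - 4)*(n + 1)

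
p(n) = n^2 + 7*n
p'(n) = 2*n + 7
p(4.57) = 52.87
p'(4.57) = 16.14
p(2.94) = 29.22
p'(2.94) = 12.88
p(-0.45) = -2.95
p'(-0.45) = 6.10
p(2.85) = 28.07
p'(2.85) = 12.70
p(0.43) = 3.19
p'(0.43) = 7.86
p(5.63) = 71.11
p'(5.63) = 18.26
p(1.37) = 11.47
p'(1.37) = 9.74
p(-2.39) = -11.02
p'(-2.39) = 2.22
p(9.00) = 144.00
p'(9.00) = 25.00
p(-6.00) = -6.00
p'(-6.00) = -5.00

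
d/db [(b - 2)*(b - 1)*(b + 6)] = 3*b^2 + 6*b - 16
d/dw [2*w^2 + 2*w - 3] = 4*w + 2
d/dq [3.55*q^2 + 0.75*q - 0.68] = 7.1*q + 0.75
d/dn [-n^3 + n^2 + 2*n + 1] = -3*n^2 + 2*n + 2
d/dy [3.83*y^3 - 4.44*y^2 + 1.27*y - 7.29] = 11.49*y^2 - 8.88*y + 1.27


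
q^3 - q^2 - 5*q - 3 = (q - 3)*(q + 1)^2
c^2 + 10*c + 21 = (c + 3)*(c + 7)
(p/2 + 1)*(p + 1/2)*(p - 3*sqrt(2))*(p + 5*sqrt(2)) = p^4/2 + 5*p^3/4 + sqrt(2)*p^3 - 29*p^2/2 + 5*sqrt(2)*p^2/2 - 75*p/2 + sqrt(2)*p - 15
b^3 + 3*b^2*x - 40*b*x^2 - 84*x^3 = (b - 6*x)*(b + 2*x)*(b + 7*x)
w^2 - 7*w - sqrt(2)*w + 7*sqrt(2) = (w - 7)*(w - sqrt(2))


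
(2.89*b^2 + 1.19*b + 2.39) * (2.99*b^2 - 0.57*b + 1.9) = 8.6411*b^4 + 1.9108*b^3 + 11.9588*b^2 + 0.8987*b + 4.541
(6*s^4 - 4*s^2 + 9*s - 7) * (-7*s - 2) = -42*s^5 - 12*s^4 + 28*s^3 - 55*s^2 + 31*s + 14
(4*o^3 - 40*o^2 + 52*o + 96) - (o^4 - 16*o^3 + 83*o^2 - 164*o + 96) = -o^4 + 20*o^3 - 123*o^2 + 216*o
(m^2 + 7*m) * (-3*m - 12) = -3*m^3 - 33*m^2 - 84*m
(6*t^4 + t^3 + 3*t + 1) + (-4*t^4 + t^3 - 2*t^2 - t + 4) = 2*t^4 + 2*t^3 - 2*t^2 + 2*t + 5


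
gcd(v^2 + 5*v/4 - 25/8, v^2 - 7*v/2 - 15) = v + 5/2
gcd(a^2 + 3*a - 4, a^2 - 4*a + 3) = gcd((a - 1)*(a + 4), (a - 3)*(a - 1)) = a - 1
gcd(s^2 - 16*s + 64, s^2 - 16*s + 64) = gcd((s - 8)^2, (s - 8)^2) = s^2 - 16*s + 64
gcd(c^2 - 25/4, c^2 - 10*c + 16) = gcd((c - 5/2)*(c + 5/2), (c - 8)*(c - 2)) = 1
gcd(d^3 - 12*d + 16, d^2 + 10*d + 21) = 1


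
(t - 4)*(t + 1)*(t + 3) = t^3 - 13*t - 12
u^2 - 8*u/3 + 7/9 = (u - 7/3)*(u - 1/3)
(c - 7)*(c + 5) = c^2 - 2*c - 35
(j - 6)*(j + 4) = j^2 - 2*j - 24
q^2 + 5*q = q*(q + 5)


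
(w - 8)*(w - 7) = w^2 - 15*w + 56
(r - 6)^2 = r^2 - 12*r + 36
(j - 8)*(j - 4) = j^2 - 12*j + 32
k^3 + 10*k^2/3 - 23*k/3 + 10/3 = (k - 1)*(k - 2/3)*(k + 5)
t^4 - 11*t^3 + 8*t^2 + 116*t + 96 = (t - 8)*(t - 6)*(t + 1)*(t + 2)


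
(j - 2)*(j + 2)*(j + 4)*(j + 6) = j^4 + 10*j^3 + 20*j^2 - 40*j - 96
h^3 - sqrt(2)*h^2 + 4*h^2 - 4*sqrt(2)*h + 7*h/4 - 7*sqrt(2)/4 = (h + 1/2)*(h + 7/2)*(h - sqrt(2))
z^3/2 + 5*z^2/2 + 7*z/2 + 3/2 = (z/2 + 1/2)*(z + 1)*(z + 3)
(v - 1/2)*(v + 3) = v^2 + 5*v/2 - 3/2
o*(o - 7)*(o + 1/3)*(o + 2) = o^4 - 14*o^3/3 - 47*o^2/3 - 14*o/3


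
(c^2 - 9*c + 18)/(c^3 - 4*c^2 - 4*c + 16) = (c^2 - 9*c + 18)/(c^3 - 4*c^2 - 4*c + 16)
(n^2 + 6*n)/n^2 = (n + 6)/n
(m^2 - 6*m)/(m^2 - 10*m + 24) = m/(m - 4)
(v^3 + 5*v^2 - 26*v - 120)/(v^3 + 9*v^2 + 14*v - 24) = (v - 5)/(v - 1)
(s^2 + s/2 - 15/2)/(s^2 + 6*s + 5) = (2*s^2 + s - 15)/(2*(s^2 + 6*s + 5))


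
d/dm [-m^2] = -2*m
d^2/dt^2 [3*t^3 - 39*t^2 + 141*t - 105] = 18*t - 78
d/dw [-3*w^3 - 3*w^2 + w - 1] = -9*w^2 - 6*w + 1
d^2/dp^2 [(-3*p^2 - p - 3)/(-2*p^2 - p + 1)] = 2*(-2*p^3 + 54*p^2 + 24*p + 13)/(8*p^6 + 12*p^5 - 6*p^4 - 11*p^3 + 3*p^2 + 3*p - 1)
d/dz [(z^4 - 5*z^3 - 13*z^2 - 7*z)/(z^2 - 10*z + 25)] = (2*z^4 - 25*z^3 + 75*z^2 + 137*z + 35)/(z^3 - 15*z^2 + 75*z - 125)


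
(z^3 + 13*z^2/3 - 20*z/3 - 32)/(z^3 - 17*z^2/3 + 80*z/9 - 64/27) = 9*(z^2 + 7*z + 12)/(9*z^2 - 27*z + 8)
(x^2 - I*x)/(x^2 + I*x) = (x - I)/(x + I)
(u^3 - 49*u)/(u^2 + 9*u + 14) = u*(u - 7)/(u + 2)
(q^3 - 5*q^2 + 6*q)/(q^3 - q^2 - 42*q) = (-q^2 + 5*q - 6)/(-q^2 + q + 42)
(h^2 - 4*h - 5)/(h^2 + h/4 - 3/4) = 4*(h - 5)/(4*h - 3)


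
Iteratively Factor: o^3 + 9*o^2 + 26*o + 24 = (o + 2)*(o^2 + 7*o + 12) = (o + 2)*(o + 3)*(o + 4)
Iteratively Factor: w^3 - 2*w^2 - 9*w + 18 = (w + 3)*(w^2 - 5*w + 6) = (w - 3)*(w + 3)*(w - 2)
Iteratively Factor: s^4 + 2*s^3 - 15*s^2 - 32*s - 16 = (s + 4)*(s^3 - 2*s^2 - 7*s - 4) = (s + 1)*(s + 4)*(s^2 - 3*s - 4) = (s - 4)*(s + 1)*(s + 4)*(s + 1)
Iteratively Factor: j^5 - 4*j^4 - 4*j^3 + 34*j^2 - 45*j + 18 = (j - 1)*(j^4 - 3*j^3 - 7*j^2 + 27*j - 18) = (j - 1)^2*(j^3 - 2*j^2 - 9*j + 18) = (j - 1)^2*(j + 3)*(j^2 - 5*j + 6) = (j - 2)*(j - 1)^2*(j + 3)*(j - 3)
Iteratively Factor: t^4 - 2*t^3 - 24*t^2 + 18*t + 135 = (t - 3)*(t^3 + t^2 - 21*t - 45) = (t - 5)*(t - 3)*(t^2 + 6*t + 9) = (t - 5)*(t - 3)*(t + 3)*(t + 3)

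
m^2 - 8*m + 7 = (m - 7)*(m - 1)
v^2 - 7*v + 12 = (v - 4)*(v - 3)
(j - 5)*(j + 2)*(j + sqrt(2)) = j^3 - 3*j^2 + sqrt(2)*j^2 - 10*j - 3*sqrt(2)*j - 10*sqrt(2)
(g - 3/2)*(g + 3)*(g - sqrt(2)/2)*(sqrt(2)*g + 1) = sqrt(2)*g^4 + 3*sqrt(2)*g^3/2 - 5*sqrt(2)*g^2 - 3*sqrt(2)*g/4 + 9*sqrt(2)/4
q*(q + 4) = q^2 + 4*q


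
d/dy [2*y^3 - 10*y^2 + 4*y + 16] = 6*y^2 - 20*y + 4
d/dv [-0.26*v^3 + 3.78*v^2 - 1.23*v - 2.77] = -0.78*v^2 + 7.56*v - 1.23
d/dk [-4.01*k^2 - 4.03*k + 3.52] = -8.02*k - 4.03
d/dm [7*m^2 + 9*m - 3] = 14*m + 9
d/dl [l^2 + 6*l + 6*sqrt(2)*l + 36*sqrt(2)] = 2*l + 6 + 6*sqrt(2)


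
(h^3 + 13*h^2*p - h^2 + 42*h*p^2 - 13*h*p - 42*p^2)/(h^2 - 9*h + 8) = (h^2 + 13*h*p + 42*p^2)/(h - 8)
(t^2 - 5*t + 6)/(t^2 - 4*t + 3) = (t - 2)/(t - 1)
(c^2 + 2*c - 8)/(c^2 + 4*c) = (c - 2)/c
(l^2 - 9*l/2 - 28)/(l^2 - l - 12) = (-l^2 + 9*l/2 + 28)/(-l^2 + l + 12)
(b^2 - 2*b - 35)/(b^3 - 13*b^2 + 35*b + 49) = (b + 5)/(b^2 - 6*b - 7)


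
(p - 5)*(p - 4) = p^2 - 9*p + 20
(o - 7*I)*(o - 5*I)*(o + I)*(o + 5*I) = o^4 - 6*I*o^3 + 32*o^2 - 150*I*o + 175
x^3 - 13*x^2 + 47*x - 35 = (x - 7)*(x - 5)*(x - 1)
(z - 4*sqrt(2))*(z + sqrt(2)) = z^2 - 3*sqrt(2)*z - 8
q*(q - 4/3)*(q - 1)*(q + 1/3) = q^4 - 2*q^3 + 5*q^2/9 + 4*q/9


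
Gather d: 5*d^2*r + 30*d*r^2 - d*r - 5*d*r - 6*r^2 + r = 5*d^2*r + d*(30*r^2 - 6*r) - 6*r^2 + r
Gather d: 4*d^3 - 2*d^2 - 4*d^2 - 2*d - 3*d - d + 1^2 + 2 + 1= 4*d^3 - 6*d^2 - 6*d + 4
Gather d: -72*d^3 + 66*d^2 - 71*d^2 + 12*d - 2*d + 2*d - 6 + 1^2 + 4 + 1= -72*d^3 - 5*d^2 + 12*d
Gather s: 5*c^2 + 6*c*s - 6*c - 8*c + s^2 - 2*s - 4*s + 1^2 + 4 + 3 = 5*c^2 - 14*c + s^2 + s*(6*c - 6) + 8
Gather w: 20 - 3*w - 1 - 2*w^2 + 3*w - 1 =18 - 2*w^2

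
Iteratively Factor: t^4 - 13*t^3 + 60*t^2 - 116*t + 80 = (t - 5)*(t^3 - 8*t^2 + 20*t - 16) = (t - 5)*(t - 2)*(t^2 - 6*t + 8) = (t - 5)*(t - 4)*(t - 2)*(t - 2)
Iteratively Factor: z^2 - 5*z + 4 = (z - 1)*(z - 4)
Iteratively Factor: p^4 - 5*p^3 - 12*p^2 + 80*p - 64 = (p - 1)*(p^3 - 4*p^2 - 16*p + 64) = (p - 1)*(p + 4)*(p^2 - 8*p + 16) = (p - 4)*(p - 1)*(p + 4)*(p - 4)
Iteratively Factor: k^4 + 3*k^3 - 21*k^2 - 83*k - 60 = (k - 5)*(k^3 + 8*k^2 + 19*k + 12) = (k - 5)*(k + 3)*(k^2 + 5*k + 4) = (k - 5)*(k + 1)*(k + 3)*(k + 4)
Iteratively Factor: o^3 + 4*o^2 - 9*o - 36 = (o + 3)*(o^2 + o - 12) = (o - 3)*(o + 3)*(o + 4)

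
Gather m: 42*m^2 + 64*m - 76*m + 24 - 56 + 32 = 42*m^2 - 12*m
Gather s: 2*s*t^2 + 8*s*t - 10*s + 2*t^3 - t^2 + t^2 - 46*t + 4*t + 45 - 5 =s*(2*t^2 + 8*t - 10) + 2*t^3 - 42*t + 40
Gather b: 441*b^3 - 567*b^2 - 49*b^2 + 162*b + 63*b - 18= 441*b^3 - 616*b^2 + 225*b - 18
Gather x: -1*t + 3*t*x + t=3*t*x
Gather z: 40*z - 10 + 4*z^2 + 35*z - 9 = 4*z^2 + 75*z - 19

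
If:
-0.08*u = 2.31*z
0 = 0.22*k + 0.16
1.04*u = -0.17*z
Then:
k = -0.73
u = 0.00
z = 0.00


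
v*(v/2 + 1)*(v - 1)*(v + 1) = v^4/2 + v^3 - v^2/2 - v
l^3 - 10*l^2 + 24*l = l*(l - 6)*(l - 4)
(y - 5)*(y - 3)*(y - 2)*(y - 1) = y^4 - 11*y^3 + 41*y^2 - 61*y + 30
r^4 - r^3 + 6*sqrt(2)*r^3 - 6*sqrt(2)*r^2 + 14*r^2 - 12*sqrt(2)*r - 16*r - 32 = (r - 2)*(r + 1)*(r + 2*sqrt(2))*(r + 4*sqrt(2))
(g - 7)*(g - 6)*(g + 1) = g^3 - 12*g^2 + 29*g + 42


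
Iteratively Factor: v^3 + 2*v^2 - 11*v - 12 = (v + 4)*(v^2 - 2*v - 3) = (v + 1)*(v + 4)*(v - 3)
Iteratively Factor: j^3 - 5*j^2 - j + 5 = (j - 1)*(j^2 - 4*j - 5) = (j - 5)*(j - 1)*(j + 1)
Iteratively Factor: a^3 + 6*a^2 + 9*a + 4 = (a + 1)*(a^2 + 5*a + 4) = (a + 1)^2*(a + 4)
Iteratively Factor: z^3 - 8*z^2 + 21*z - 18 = (z - 3)*(z^2 - 5*z + 6) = (z - 3)^2*(z - 2)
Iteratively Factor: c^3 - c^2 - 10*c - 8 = (c + 2)*(c^2 - 3*c - 4) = (c - 4)*(c + 2)*(c + 1)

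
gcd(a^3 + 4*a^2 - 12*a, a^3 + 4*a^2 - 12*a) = a^3 + 4*a^2 - 12*a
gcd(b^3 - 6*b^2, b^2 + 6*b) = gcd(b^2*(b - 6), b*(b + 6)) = b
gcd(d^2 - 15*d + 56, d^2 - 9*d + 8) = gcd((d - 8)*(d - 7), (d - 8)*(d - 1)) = d - 8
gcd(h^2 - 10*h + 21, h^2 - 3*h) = h - 3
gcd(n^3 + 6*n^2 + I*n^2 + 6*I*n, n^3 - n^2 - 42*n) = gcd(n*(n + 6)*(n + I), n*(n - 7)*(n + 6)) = n^2 + 6*n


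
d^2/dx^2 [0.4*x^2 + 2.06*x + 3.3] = 0.800000000000000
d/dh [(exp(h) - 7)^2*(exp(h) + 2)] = 3*(exp(h) - 7)*(exp(h) - 1)*exp(h)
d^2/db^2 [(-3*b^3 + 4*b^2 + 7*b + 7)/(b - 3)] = 2*(-3*b^3 + 27*b^2 - 81*b + 64)/(b^3 - 9*b^2 + 27*b - 27)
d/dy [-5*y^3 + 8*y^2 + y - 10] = -15*y^2 + 16*y + 1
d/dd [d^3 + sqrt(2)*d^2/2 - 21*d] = 3*d^2 + sqrt(2)*d - 21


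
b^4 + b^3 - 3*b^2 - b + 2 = (b - 1)^2*(b + 1)*(b + 2)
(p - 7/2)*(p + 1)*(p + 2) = p^3 - p^2/2 - 17*p/2 - 7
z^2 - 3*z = z*(z - 3)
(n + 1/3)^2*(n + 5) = n^3 + 17*n^2/3 + 31*n/9 + 5/9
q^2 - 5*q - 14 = (q - 7)*(q + 2)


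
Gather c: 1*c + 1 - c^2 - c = 1 - c^2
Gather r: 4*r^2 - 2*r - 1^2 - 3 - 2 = 4*r^2 - 2*r - 6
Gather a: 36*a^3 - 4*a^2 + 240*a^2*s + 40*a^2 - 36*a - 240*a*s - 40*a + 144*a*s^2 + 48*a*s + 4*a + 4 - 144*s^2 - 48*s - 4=36*a^3 + a^2*(240*s + 36) + a*(144*s^2 - 192*s - 72) - 144*s^2 - 48*s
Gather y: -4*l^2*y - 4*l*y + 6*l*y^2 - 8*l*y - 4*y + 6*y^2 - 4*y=y^2*(6*l + 6) + y*(-4*l^2 - 12*l - 8)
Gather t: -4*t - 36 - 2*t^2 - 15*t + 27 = -2*t^2 - 19*t - 9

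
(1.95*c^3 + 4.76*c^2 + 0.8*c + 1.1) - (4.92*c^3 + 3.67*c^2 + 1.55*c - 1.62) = -2.97*c^3 + 1.09*c^2 - 0.75*c + 2.72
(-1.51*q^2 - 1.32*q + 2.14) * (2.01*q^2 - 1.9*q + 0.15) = -3.0351*q^4 + 0.2158*q^3 + 6.5829*q^2 - 4.264*q + 0.321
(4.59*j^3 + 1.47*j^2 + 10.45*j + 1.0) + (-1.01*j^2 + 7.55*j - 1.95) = 4.59*j^3 + 0.46*j^2 + 18.0*j - 0.95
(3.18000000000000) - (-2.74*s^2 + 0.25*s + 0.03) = 2.74*s^2 - 0.25*s + 3.15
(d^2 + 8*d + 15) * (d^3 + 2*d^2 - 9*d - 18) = d^5 + 10*d^4 + 22*d^3 - 60*d^2 - 279*d - 270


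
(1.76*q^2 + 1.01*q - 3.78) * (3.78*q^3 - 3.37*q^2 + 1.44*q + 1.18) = 6.6528*q^5 - 2.1134*q^4 - 15.1577*q^3 + 16.2698*q^2 - 4.2514*q - 4.4604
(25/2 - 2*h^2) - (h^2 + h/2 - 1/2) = -3*h^2 - h/2 + 13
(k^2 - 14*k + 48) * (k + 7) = k^3 - 7*k^2 - 50*k + 336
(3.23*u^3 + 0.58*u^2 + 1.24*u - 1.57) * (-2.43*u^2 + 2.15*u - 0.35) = -7.8489*u^5 + 5.5351*u^4 - 2.8967*u^3 + 6.2781*u^2 - 3.8095*u + 0.5495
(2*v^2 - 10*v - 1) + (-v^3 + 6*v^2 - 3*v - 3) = -v^3 + 8*v^2 - 13*v - 4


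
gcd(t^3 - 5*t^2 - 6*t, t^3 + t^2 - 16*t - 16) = t + 1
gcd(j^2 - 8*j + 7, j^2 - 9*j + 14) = j - 7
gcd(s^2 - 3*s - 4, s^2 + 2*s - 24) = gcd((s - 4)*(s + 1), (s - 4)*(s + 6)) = s - 4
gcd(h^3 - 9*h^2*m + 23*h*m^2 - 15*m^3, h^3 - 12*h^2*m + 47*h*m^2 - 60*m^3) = h^2 - 8*h*m + 15*m^2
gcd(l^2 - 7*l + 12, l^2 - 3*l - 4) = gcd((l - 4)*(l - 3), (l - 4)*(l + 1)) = l - 4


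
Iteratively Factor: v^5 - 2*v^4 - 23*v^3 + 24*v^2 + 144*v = (v + 3)*(v^4 - 5*v^3 - 8*v^2 + 48*v) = (v - 4)*(v + 3)*(v^3 - v^2 - 12*v) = v*(v - 4)*(v + 3)*(v^2 - v - 12) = v*(v - 4)*(v + 3)^2*(v - 4)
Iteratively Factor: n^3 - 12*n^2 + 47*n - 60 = (n - 4)*(n^2 - 8*n + 15) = (n - 5)*(n - 4)*(n - 3)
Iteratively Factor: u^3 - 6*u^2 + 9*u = (u)*(u^2 - 6*u + 9) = u*(u - 3)*(u - 3)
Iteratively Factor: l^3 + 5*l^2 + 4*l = (l)*(l^2 + 5*l + 4) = l*(l + 4)*(l + 1)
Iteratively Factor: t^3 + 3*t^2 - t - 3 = (t - 1)*(t^2 + 4*t + 3) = (t - 1)*(t + 1)*(t + 3)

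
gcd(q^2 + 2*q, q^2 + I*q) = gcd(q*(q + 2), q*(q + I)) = q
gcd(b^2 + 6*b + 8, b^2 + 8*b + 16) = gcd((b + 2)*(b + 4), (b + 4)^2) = b + 4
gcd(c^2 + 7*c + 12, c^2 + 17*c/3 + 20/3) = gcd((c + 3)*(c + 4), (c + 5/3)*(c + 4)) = c + 4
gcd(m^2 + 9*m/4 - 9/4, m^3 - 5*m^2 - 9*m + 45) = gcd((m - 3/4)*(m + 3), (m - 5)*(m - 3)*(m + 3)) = m + 3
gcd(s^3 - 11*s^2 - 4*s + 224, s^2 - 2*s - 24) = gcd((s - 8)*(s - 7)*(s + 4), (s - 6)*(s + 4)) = s + 4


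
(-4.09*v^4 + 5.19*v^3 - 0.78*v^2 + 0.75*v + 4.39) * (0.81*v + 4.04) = -3.3129*v^5 - 12.3197*v^4 + 20.3358*v^3 - 2.5437*v^2 + 6.5859*v + 17.7356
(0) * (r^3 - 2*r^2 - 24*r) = 0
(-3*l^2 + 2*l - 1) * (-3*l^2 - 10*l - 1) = 9*l^4 + 24*l^3 - 14*l^2 + 8*l + 1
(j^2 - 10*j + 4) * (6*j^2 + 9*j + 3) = 6*j^4 - 51*j^3 - 63*j^2 + 6*j + 12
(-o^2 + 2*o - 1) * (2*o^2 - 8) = -2*o^4 + 4*o^3 + 6*o^2 - 16*o + 8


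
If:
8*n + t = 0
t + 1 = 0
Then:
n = 1/8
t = -1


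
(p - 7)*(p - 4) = p^2 - 11*p + 28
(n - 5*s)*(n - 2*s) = n^2 - 7*n*s + 10*s^2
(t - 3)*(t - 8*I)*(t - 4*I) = t^3 - 3*t^2 - 12*I*t^2 - 32*t + 36*I*t + 96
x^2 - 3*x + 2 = (x - 2)*(x - 1)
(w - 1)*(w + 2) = w^2 + w - 2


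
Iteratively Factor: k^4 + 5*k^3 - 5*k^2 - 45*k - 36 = (k + 4)*(k^3 + k^2 - 9*k - 9) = (k - 3)*(k + 4)*(k^2 + 4*k + 3) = (k - 3)*(k + 1)*(k + 4)*(k + 3)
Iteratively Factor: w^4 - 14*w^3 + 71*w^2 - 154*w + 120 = (w - 4)*(w^3 - 10*w^2 + 31*w - 30) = (w - 4)*(w - 2)*(w^2 - 8*w + 15) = (w - 4)*(w - 3)*(w - 2)*(w - 5)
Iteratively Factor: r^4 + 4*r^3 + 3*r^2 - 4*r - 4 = (r + 2)*(r^3 + 2*r^2 - r - 2) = (r + 1)*(r + 2)*(r^2 + r - 2) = (r + 1)*(r + 2)^2*(r - 1)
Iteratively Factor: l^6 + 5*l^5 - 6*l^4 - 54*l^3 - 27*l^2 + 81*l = (l + 3)*(l^5 + 2*l^4 - 12*l^3 - 18*l^2 + 27*l) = (l - 1)*(l + 3)*(l^4 + 3*l^3 - 9*l^2 - 27*l) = (l - 1)*(l + 3)^2*(l^3 - 9*l) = (l - 1)*(l + 3)^3*(l^2 - 3*l) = (l - 3)*(l - 1)*(l + 3)^3*(l)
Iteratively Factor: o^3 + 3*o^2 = (o)*(o^2 + 3*o) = o^2*(o + 3)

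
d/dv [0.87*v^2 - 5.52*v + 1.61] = 1.74*v - 5.52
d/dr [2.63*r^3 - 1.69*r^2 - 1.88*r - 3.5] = 7.89*r^2 - 3.38*r - 1.88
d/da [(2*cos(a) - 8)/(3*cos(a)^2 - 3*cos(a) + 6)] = 2*(cos(a)^2 - 8*cos(a) + 2)*sin(a)/(3*(sin(a)^2 + cos(a) - 3)^2)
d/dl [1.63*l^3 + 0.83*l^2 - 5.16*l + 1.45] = 4.89*l^2 + 1.66*l - 5.16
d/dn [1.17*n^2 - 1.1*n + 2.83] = 2.34*n - 1.1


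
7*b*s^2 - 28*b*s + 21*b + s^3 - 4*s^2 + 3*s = (7*b + s)*(s - 3)*(s - 1)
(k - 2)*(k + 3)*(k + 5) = k^3 + 6*k^2 - k - 30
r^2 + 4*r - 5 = (r - 1)*(r + 5)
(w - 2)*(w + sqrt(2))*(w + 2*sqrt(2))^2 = w^4 - 2*w^3 + 5*sqrt(2)*w^3 - 10*sqrt(2)*w^2 + 16*w^2 - 32*w + 8*sqrt(2)*w - 16*sqrt(2)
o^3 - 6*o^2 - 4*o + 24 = (o - 6)*(o - 2)*(o + 2)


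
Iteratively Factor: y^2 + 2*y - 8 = (y + 4)*(y - 2)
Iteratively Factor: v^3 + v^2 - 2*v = (v + 2)*(v^2 - v) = v*(v + 2)*(v - 1)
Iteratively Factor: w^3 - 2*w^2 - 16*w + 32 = (w - 2)*(w^2 - 16) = (w - 2)*(w + 4)*(w - 4)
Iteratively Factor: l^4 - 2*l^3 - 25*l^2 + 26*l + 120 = (l - 3)*(l^3 + l^2 - 22*l - 40) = (l - 5)*(l - 3)*(l^2 + 6*l + 8) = (l - 5)*(l - 3)*(l + 4)*(l + 2)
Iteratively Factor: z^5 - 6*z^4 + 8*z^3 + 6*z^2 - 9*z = (z - 3)*(z^4 - 3*z^3 - z^2 + 3*z) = (z - 3)*(z + 1)*(z^3 - 4*z^2 + 3*z) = (z - 3)*(z - 1)*(z + 1)*(z^2 - 3*z) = (z - 3)^2*(z - 1)*(z + 1)*(z)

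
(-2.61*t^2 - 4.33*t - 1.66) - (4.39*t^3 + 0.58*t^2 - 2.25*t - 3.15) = -4.39*t^3 - 3.19*t^2 - 2.08*t + 1.49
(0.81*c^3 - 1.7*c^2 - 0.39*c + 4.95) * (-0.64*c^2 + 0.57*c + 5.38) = -0.5184*c^5 + 1.5497*c^4 + 3.6384*c^3 - 12.5363*c^2 + 0.7233*c + 26.631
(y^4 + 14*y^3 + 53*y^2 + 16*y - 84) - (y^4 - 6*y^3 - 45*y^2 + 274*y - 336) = 20*y^3 + 98*y^2 - 258*y + 252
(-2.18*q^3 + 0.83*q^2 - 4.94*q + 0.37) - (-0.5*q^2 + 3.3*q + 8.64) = -2.18*q^3 + 1.33*q^2 - 8.24*q - 8.27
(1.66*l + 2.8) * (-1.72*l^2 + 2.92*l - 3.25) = -2.8552*l^3 + 0.0312000000000001*l^2 + 2.781*l - 9.1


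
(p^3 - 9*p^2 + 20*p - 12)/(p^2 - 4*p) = (p^3 - 9*p^2 + 20*p - 12)/(p*(p - 4))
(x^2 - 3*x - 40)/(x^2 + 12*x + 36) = (x^2 - 3*x - 40)/(x^2 + 12*x + 36)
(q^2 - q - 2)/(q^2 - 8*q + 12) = (q + 1)/(q - 6)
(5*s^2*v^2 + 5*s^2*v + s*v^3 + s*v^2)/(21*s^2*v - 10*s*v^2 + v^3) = s*(5*s*v + 5*s + v^2 + v)/(21*s^2 - 10*s*v + v^2)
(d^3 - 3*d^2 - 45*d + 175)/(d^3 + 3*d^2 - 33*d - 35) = (d - 5)/(d + 1)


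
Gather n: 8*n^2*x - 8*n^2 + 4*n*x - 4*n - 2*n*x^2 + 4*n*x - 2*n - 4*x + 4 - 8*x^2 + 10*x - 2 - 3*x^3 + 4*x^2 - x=n^2*(8*x - 8) + n*(-2*x^2 + 8*x - 6) - 3*x^3 - 4*x^2 + 5*x + 2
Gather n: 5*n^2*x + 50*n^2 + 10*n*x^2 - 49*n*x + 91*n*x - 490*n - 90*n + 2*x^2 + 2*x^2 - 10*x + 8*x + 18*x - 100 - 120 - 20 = n^2*(5*x + 50) + n*(10*x^2 + 42*x - 580) + 4*x^2 + 16*x - 240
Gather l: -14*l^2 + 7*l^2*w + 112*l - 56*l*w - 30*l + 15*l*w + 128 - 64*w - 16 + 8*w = l^2*(7*w - 14) + l*(82 - 41*w) - 56*w + 112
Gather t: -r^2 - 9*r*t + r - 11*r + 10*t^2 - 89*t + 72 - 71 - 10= -r^2 - 10*r + 10*t^2 + t*(-9*r - 89) - 9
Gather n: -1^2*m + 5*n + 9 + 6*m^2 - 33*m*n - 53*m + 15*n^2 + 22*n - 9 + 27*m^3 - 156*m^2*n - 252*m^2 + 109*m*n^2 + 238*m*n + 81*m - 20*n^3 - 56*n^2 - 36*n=27*m^3 - 246*m^2 + 27*m - 20*n^3 + n^2*(109*m - 41) + n*(-156*m^2 + 205*m - 9)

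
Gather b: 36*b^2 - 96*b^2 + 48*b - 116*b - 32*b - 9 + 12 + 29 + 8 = -60*b^2 - 100*b + 40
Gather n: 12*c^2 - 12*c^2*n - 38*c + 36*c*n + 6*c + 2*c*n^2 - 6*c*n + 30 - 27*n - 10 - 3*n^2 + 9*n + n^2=12*c^2 - 32*c + n^2*(2*c - 2) + n*(-12*c^2 + 30*c - 18) + 20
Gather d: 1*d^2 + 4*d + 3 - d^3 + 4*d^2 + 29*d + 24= -d^3 + 5*d^2 + 33*d + 27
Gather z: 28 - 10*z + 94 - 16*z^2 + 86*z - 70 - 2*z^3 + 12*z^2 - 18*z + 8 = -2*z^3 - 4*z^2 + 58*z + 60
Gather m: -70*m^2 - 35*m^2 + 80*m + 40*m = -105*m^2 + 120*m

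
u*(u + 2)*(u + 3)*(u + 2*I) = u^4 + 5*u^3 + 2*I*u^3 + 6*u^2 + 10*I*u^2 + 12*I*u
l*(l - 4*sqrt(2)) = l^2 - 4*sqrt(2)*l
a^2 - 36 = (a - 6)*(a + 6)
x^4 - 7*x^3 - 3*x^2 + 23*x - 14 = (x - 7)*(x - 1)^2*(x + 2)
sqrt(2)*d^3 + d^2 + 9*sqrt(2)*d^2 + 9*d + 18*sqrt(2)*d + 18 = (d + 3)*(d + 6)*(sqrt(2)*d + 1)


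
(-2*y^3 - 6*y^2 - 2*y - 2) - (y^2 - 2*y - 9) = -2*y^3 - 7*y^2 + 7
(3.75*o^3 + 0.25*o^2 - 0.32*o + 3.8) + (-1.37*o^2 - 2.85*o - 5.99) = 3.75*o^3 - 1.12*o^2 - 3.17*o - 2.19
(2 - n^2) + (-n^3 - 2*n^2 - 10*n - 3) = -n^3 - 3*n^2 - 10*n - 1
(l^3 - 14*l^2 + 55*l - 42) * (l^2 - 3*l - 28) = l^5 - 17*l^4 + 69*l^3 + 185*l^2 - 1414*l + 1176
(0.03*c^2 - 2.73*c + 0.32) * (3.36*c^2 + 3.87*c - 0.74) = 0.1008*c^4 - 9.0567*c^3 - 9.5121*c^2 + 3.2586*c - 0.2368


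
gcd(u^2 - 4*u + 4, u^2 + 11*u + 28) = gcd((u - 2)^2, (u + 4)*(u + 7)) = 1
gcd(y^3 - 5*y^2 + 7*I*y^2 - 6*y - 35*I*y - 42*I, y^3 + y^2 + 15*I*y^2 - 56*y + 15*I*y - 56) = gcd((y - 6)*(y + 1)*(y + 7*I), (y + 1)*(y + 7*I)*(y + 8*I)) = y^2 + y*(1 + 7*I) + 7*I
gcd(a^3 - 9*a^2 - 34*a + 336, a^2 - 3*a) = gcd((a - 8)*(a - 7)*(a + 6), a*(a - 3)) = 1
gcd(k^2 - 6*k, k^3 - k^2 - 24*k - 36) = k - 6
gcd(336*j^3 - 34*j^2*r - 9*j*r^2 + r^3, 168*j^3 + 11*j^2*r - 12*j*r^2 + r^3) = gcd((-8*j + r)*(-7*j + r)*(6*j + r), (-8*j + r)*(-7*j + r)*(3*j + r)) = 56*j^2 - 15*j*r + r^2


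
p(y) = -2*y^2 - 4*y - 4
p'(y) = -4*y - 4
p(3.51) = -42.68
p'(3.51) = -18.04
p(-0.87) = -2.03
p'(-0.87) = -0.52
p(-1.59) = -2.70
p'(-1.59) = 2.36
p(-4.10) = -21.22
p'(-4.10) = 12.40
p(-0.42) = -2.67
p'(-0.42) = -2.32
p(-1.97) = -3.88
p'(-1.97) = 3.88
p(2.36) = -24.58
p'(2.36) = -13.44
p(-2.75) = -8.12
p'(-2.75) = 7.00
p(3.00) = -34.00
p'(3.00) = -16.00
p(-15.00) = -394.00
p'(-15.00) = 56.00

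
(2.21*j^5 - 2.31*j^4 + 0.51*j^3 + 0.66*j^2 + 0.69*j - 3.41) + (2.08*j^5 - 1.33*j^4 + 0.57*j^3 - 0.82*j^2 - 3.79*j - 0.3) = 4.29*j^5 - 3.64*j^4 + 1.08*j^3 - 0.16*j^2 - 3.1*j - 3.71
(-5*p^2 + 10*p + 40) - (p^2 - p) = -6*p^2 + 11*p + 40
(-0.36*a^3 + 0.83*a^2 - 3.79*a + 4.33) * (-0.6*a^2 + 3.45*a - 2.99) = 0.216*a^5 - 1.74*a^4 + 6.2139*a^3 - 18.1552*a^2 + 26.2706*a - 12.9467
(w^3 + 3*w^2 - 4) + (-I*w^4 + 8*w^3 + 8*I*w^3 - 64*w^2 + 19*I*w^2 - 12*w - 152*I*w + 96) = -I*w^4 + 9*w^3 + 8*I*w^3 - 61*w^2 + 19*I*w^2 - 12*w - 152*I*w + 92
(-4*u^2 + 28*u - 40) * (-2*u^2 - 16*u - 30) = 8*u^4 + 8*u^3 - 248*u^2 - 200*u + 1200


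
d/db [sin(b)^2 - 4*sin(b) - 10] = 2*(sin(b) - 2)*cos(b)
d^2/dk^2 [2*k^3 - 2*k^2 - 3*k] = 12*k - 4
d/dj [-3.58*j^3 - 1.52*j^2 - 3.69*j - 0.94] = -10.74*j^2 - 3.04*j - 3.69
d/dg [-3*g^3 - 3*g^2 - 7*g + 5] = -9*g^2 - 6*g - 7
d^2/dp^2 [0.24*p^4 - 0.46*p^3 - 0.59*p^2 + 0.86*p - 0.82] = 2.88*p^2 - 2.76*p - 1.18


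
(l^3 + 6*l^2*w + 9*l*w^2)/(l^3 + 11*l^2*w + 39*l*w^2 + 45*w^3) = l/(l + 5*w)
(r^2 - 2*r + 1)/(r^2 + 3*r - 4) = (r - 1)/(r + 4)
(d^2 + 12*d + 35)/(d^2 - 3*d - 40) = (d + 7)/(d - 8)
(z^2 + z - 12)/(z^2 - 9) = (z + 4)/(z + 3)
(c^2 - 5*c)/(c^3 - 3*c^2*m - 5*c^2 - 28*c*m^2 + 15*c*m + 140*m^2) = c/(c^2 - 3*c*m - 28*m^2)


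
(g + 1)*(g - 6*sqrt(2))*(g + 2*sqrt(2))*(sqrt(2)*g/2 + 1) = sqrt(2)*g^4/2 - 3*g^3 + sqrt(2)*g^3/2 - 16*sqrt(2)*g^2 - 3*g^2 - 24*g - 16*sqrt(2)*g - 24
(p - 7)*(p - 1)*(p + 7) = p^3 - p^2 - 49*p + 49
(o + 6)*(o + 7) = o^2 + 13*o + 42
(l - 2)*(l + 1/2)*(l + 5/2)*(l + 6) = l^4 + 7*l^3 + 5*l^2/4 - 31*l - 15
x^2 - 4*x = x*(x - 4)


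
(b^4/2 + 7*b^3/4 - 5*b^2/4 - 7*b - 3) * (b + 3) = b^5/2 + 13*b^4/4 + 4*b^3 - 43*b^2/4 - 24*b - 9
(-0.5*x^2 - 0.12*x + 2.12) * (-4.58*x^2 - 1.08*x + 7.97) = 2.29*x^4 + 1.0896*x^3 - 13.565*x^2 - 3.246*x + 16.8964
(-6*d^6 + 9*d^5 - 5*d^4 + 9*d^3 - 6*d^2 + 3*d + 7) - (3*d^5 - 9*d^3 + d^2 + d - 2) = -6*d^6 + 6*d^5 - 5*d^4 + 18*d^3 - 7*d^2 + 2*d + 9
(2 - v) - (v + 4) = -2*v - 2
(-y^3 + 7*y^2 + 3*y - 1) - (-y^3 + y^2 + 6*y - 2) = 6*y^2 - 3*y + 1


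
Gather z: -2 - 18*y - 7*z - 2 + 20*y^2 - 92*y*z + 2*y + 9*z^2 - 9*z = 20*y^2 - 16*y + 9*z^2 + z*(-92*y - 16) - 4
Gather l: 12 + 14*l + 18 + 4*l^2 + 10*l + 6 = 4*l^2 + 24*l + 36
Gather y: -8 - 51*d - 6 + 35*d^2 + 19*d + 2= 35*d^2 - 32*d - 12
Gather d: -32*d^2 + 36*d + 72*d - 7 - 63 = -32*d^2 + 108*d - 70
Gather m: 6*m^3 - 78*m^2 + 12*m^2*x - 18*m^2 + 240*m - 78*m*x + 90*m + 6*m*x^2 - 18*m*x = 6*m^3 + m^2*(12*x - 96) + m*(6*x^2 - 96*x + 330)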